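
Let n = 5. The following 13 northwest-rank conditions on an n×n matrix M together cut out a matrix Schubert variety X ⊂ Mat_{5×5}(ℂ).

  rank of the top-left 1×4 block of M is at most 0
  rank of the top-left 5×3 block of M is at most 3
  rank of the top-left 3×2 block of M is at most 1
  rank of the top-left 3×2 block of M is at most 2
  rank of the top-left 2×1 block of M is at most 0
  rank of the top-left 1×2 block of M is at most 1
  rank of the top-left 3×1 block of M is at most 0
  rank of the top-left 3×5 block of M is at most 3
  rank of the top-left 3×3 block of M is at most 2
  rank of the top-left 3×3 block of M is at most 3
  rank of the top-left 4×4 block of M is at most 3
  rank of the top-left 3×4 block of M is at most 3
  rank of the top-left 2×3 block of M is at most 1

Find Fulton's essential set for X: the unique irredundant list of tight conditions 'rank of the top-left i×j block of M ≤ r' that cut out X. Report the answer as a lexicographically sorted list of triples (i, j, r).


Reconstructing r_w from the 13 given conditions:

  row 1: 0  0  0  0  1
  row 2: 0  1  1  1  2
  row 3: 0  1  2  2  3
  row 4: 1  2  3  3  4
  row 5: 1  2  3  4  5

so w = (5, 2, 3, 1, 4).

Fulton essential set (2 of the 6 Rothe cells):

[(1, 4, 0), (3, 1, 0)]


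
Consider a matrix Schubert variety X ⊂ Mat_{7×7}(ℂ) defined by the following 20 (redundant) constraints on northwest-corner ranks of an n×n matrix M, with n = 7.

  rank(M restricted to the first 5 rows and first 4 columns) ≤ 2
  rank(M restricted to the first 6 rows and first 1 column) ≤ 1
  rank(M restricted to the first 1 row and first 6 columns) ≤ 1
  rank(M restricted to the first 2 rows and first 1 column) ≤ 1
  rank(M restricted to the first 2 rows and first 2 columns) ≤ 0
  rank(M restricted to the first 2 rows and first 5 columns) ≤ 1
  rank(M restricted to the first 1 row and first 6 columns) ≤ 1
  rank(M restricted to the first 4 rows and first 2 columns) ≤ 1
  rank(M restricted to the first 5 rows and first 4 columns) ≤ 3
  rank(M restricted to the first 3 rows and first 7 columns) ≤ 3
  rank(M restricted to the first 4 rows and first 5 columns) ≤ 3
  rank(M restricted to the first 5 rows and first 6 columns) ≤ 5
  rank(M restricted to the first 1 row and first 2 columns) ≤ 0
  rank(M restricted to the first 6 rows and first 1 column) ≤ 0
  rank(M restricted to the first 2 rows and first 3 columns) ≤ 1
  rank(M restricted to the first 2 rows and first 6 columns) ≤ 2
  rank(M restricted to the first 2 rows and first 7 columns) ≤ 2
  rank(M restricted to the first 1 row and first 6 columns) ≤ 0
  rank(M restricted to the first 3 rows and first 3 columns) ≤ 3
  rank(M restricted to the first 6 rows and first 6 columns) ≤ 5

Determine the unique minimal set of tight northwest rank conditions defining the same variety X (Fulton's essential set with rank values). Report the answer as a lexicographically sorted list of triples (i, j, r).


Propagating the 20 rank bounds to every northwest block:

  R[1]: 0 0 0 0 0 0 1
  R[2]: 0 0 1 1 1 1 2
  R[3]: 0 1 2 2 2 2 3
  R[4]: 0 1 2 2 3 3 4
  R[5]: 0 1 2 2 3 4 5
  R[6]: 0 1 2 3 4 5 6
  R[7]: 1 2 3 4 5 6 7

so w = (7, 3, 2, 5, 6, 4, 1).

4 SE-corners of the 14-cell Rothe diagram give Ess(w):

[(1, 6, 0), (2, 2, 0), (5, 4, 2), (6, 1, 0)]


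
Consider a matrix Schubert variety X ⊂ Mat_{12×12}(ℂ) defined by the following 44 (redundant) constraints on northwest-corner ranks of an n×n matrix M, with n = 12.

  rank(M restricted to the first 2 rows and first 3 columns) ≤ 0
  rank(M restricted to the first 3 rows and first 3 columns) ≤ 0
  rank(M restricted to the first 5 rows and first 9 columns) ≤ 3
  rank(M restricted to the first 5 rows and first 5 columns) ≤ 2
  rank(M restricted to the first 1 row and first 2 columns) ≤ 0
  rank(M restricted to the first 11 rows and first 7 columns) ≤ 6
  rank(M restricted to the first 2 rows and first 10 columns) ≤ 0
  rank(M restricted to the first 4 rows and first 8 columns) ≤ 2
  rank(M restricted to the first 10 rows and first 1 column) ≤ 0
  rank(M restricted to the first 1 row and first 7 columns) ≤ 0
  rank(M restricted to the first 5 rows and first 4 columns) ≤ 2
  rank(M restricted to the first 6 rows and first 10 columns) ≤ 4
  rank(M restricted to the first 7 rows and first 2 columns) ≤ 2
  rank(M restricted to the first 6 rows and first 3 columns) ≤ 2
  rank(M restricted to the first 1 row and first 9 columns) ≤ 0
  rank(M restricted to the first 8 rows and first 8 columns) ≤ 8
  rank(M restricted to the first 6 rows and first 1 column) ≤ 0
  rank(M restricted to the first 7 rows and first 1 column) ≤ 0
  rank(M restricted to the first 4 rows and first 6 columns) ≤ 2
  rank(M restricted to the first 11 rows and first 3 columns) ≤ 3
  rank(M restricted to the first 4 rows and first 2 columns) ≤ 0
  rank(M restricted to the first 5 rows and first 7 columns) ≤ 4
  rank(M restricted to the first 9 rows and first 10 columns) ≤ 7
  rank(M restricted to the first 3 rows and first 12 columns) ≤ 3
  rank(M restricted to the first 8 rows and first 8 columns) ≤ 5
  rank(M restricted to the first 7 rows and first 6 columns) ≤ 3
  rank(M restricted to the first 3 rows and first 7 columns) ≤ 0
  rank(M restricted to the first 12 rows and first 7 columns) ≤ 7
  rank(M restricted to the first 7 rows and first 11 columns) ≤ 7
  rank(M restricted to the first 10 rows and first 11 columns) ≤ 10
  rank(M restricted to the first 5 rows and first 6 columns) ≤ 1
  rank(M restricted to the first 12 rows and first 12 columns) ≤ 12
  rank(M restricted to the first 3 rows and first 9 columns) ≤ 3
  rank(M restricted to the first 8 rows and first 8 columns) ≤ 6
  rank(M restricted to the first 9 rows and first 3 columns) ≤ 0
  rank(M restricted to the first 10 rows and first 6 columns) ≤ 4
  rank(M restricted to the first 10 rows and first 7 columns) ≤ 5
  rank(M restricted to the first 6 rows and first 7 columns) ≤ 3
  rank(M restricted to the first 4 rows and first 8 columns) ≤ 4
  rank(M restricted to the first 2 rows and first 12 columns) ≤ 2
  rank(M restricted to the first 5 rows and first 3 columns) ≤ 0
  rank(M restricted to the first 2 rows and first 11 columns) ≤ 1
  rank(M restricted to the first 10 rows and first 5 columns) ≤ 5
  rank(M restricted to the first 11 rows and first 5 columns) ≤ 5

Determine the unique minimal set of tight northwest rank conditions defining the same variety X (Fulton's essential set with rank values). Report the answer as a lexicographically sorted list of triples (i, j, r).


Computing R[i][j] = min implied NW-rank bound (n=12, 44 conditions):

  R[1]: 0 0 0 0 0 0 0 0 0 0 1 1
  R[2]: 0 0 0 0 0 0 0 0 0 0 1 2
  R[3]: 0 0 0 0 0 0 0 1 1 1 2 3
  R[4]: 0 0 0 1 1 1 1 2 2 2 3 4
  R[5]: 0 0 0 1 1 1 2 3 3 3 4 5
  R[6]: 0 0 0 1 2 2 3 4 4 4 5 6
  R[7]: 0 0 0 1 2 3 4 5 5 5 6 7
  R[8]: 0 0 0 1 2 3 4 5 6 6 7 8
  R[9]: 0 0 0 1 2 3 4 5 6 7 8 9
  R[10]: 0 1 1 2 3 4 5 6 7 8 9 10
  R[11]: 1 2 2 3 4 5 6 7 8 9 10 11
  R[12]: 1 2 3 4 5 6 7 8 9 10 11 12

giving w = (11, 12, 8, 4, 7, 5, 6, 9, 10, 2, 1, 3) via Δ²R.

D(w) has 48 cells with 5 SE-corners; essential set:

[(2, 10, 0), (3, 7, 0), (5, 6, 1), (9, 3, 0), (10, 1, 0)]


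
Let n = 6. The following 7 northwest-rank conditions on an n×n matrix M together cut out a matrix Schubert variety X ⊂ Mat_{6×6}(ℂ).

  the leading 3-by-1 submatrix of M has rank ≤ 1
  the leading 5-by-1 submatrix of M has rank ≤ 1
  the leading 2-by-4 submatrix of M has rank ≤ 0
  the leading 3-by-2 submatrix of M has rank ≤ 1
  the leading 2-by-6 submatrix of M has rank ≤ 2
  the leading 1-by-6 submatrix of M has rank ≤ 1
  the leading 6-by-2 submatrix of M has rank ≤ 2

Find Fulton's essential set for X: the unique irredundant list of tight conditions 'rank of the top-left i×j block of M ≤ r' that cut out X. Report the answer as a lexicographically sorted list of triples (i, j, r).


Reconstructing r_w from the 7 given conditions:

  0 | 0 | 0 | 0 | 1 | 1
  0 | 0 | 0 | 0 | 1 | 2
  1 | 1 | 1 | 1 | 2 | 3
  1 | 2 | 2 | 2 | 3 | 4
  1 | 2 | 3 | 3 | 4 | 5
  1 | 2 | 3 | 4 | 5 | 6

so w = (5, 6, 1, 2, 3, 4).

|D(w)|=8, |Ess(w)|=1:

[(2, 4, 0)]


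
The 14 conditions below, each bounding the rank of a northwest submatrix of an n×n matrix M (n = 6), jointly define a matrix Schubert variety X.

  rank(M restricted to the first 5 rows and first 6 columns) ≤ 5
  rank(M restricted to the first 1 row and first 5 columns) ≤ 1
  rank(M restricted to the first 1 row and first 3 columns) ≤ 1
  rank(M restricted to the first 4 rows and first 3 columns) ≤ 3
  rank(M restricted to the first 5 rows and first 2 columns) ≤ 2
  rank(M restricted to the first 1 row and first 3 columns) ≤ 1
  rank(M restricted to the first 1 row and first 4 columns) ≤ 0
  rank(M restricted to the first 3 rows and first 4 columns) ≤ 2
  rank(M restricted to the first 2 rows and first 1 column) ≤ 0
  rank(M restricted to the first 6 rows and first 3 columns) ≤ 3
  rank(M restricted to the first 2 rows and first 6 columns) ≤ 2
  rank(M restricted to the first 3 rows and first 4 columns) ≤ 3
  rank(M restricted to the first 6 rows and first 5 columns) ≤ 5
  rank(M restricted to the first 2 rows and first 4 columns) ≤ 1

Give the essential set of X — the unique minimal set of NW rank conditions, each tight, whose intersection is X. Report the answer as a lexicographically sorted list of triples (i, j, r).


Reconstructing r_w from the 14 given conditions:

  i=1: 0 | 0 | 0 | 0 | 1 | 1
  i=2: 0 | 1 | 1 | 1 | 2 | 2
  i=3: 1 | 2 | 2 | 2 | 3 | 3
  i=4: 1 | 2 | 3 | 3 | 4 | 4
  i=5: 1 | 2 | 3 | 4 | 5 | 5
  i=6: 1 | 2 | 3 | 4 | 5 | 6

so w = (5, 2, 1, 3, 4, 6).

D(w) has 5 cells with 2 SE-corners; essential set:

[(1, 4, 0), (2, 1, 0)]


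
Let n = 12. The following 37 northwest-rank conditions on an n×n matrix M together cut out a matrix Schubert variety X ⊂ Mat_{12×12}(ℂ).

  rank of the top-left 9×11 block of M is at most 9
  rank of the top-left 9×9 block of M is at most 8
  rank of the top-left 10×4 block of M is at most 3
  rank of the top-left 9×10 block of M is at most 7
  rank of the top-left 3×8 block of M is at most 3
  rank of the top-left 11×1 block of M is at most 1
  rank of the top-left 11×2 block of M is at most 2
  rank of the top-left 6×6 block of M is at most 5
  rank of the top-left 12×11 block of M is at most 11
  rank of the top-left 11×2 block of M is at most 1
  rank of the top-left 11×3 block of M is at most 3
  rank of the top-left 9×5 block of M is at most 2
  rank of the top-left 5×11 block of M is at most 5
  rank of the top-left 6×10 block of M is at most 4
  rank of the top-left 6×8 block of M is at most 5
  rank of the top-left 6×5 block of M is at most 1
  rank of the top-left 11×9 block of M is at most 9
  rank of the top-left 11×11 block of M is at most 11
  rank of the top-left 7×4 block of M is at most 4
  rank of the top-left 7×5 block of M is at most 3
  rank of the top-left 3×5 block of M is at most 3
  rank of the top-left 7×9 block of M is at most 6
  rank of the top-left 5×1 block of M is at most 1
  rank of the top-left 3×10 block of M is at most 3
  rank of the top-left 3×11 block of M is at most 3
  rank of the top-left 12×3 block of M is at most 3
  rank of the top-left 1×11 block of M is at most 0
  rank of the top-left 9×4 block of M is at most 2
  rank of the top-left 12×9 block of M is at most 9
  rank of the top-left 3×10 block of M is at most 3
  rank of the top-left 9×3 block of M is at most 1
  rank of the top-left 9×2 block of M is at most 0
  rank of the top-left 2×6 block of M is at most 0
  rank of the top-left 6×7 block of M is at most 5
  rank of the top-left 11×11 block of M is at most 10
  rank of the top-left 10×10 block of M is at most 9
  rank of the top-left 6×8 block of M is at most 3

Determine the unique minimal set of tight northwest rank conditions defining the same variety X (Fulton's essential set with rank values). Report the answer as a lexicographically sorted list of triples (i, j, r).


Computing R[i][j] = min implied NW-rank bound (n=12, 37 conditions):

  0 0 0 0 0 0 0 0 0 0 0 1
  0 0 0 0 0 0 1 1 1 1 1 2
  0 0 1 1 1 1 2 2 2 2 2 3
  0 0 1 1 1 2 3 3 3 3 3 4
  0 0 1 1 1 2 3 3 4 4 4 5
  0 0 1 1 1 2 3 3 4 4 5 6
  0 0 1 2 2 3 4 4 5 5 6 7
  0 0 1 2 2 3 4 5 6 6 7 8
  0 0 1 2 2 3 4 5 6 7 8 9
  1 1 2 3 3 4 5 6 7 8 9 10
  1 1 2 3 4 5 6 7 8 9 10 11
  1 2 3 4 5 6 7 8 9 10 11 12

reading off 1-entries of Δ²R: w = (12, 7, 3, 6, 9, 11, 4, 8, 10, 1, 5, 2).

Rothe diagram D(w) (43 cells), 8 SE-corners (essential conditions):

[(1, 11, 0), (2, 6, 0), (6, 5, 1), (6, 8, 3), (6, 10, 4), (9, 2, 0), (9, 5, 2), (11, 2, 1)]


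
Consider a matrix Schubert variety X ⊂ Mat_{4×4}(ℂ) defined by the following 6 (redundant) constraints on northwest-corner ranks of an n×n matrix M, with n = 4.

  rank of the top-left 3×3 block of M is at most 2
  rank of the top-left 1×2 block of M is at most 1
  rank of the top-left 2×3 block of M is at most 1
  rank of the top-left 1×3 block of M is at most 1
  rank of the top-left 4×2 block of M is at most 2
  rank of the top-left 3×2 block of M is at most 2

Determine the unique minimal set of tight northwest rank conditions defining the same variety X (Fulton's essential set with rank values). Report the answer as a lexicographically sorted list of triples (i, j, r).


The tightest implied rank at each (i,j), from the 6 conditions:

  i=1: 1 1 1 1
  i=2: 1 1 1 2
  i=3: 1 2 2 3
  i=4: 1 2 3 4

reading off 1-entries of Δ²R: w = (1, 4, 2, 3).

D(w) has 2 cells with 1 SE-corner; essential set:

[(2, 3, 1)]


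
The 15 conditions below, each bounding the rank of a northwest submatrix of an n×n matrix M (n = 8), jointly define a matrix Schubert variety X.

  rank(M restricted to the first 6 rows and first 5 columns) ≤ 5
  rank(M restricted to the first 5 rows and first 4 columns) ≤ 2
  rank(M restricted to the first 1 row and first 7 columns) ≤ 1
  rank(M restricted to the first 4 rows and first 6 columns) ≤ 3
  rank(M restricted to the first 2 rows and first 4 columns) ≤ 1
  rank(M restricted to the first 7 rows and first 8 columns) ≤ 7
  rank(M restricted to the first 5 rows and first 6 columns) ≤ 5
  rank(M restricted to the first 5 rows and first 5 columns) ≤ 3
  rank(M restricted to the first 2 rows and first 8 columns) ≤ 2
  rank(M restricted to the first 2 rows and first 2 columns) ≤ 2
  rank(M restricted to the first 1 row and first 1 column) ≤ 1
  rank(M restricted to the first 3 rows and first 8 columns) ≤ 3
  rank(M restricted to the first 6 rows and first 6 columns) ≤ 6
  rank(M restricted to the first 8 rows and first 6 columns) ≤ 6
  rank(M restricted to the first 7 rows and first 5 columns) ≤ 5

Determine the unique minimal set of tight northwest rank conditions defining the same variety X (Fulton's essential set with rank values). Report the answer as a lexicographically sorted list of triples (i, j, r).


Propagating the 15 rank bounds to every northwest block:

  1  1  1  1  1  1  1  1
  1  1  1  1  2  2  2  2
  1  2  2  2  3  3  3  3
  1  2  2  2  3  3  4  4
  1  2  2  2  3  4  5  5
  1  2  3  3  4  5  6  6
  1  2  3  4  5  6  7  7
  1  2  3  4  5  6  7  8

hence w(1..8) = (1, 5, 2, 7, 6, 3, 4, 8).

D(w) has 8 cells with 3 SE-corners; essential set:

[(2, 4, 1), (4, 6, 3), (5, 4, 2)]


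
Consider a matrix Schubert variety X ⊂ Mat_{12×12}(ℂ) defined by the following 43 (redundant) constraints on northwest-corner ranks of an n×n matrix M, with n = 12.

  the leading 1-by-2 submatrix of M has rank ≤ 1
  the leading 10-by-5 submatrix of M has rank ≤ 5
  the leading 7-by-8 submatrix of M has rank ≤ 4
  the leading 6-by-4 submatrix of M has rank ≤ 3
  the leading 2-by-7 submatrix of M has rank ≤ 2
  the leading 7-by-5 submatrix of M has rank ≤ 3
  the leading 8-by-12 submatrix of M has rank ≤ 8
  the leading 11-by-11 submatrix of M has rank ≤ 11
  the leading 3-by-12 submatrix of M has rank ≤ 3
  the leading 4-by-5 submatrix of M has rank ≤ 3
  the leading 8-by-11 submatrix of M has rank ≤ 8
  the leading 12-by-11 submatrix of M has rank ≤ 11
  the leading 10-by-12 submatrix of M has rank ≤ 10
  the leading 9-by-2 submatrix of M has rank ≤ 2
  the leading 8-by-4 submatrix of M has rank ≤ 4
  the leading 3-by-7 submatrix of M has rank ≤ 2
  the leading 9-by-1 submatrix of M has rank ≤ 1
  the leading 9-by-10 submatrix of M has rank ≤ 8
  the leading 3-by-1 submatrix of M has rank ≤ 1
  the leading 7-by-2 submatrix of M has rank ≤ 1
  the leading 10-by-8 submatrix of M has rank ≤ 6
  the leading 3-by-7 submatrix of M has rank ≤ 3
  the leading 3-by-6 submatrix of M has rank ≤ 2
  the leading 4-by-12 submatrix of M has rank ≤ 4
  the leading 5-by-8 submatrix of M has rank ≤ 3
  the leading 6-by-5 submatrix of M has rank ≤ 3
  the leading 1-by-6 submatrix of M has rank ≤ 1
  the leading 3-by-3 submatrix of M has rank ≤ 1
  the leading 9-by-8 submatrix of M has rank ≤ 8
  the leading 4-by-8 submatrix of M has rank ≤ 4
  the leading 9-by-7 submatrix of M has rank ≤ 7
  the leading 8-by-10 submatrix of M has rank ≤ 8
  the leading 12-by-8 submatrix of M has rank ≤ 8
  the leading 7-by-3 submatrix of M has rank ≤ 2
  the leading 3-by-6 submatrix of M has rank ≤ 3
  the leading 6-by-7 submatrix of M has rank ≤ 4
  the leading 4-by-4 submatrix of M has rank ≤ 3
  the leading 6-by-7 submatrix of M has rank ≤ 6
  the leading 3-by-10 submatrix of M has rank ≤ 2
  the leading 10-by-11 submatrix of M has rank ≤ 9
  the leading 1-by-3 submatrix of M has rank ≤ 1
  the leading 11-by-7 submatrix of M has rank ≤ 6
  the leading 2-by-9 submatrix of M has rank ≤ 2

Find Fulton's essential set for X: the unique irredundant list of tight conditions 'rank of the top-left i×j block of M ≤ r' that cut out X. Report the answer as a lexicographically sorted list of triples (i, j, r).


Recovering R(i,j) via the rank-extension bound from the 43 conditions:

  R[1]: 1 1 1 1 1 1 1 1 1 1 1 1
  R[2]: 1 1 1 2 2 2 2 2 2 2 2 2
  R[3]: 1 1 1 2 2 2 2 2 2 2 3 3
  R[4]: 1 1 2 3 3 3 3 3 3 3 4 4
  R[5]: 1 1 2 3 3 3 3 3 4 4 5 5
  R[6]: 1 1 2 3 3 4 4 4 5 5 6 6
  R[7]: 1 1 2 3 3 4 4 4 5 6 7 7
  R[8]: 1 2 3 4 4 5 5 5 6 7 8 8
  R[9]: 1 2 3 4 5 6 6 6 7 8 9 9
  R[10]: 1 2 3 4 5 6 6 6 7 8 9 10
  R[11]: 1 2 3 4 5 6 6 7 8 9 10 11
  R[12]: 1 2 3 4 5 6 7 8 9 10 11 12

so w = (1, 4, 11, 3, 9, 6, 10, 2, 5, 12, 8, 7).

Fulton essential set (8 of the 25 Rothe cells):

[(3, 3, 1), (3, 10, 2), (5, 8, 3), (7, 2, 1), (7, 5, 3), (7, 8, 4), (10, 8, 6), (11, 7, 6)]


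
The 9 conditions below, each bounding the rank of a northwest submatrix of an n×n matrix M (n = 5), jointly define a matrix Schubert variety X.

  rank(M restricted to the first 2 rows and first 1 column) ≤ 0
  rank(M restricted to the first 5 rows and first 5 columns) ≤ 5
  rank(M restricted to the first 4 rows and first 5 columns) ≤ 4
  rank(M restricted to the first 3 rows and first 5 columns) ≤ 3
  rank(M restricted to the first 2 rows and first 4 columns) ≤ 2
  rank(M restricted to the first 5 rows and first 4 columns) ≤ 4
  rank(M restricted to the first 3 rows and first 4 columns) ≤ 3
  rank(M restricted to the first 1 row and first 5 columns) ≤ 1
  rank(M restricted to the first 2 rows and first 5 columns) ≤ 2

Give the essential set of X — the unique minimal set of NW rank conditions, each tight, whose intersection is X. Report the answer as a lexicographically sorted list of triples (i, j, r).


Rank table r_w(5×5) implied by the 9 constraints:

  row 1: 0 1 1 1 1
  row 2: 0 1 2 2 2
  row 3: 1 2 3 3 3
  row 4: 1 2 3 4 4
  row 5: 1 2 3 4 5

giving w = (2, 3, 1, 4, 5) via Δ²R.

1 SE-corner of the 2-cell Rothe diagram gives Ess(w):

[(2, 1, 0)]


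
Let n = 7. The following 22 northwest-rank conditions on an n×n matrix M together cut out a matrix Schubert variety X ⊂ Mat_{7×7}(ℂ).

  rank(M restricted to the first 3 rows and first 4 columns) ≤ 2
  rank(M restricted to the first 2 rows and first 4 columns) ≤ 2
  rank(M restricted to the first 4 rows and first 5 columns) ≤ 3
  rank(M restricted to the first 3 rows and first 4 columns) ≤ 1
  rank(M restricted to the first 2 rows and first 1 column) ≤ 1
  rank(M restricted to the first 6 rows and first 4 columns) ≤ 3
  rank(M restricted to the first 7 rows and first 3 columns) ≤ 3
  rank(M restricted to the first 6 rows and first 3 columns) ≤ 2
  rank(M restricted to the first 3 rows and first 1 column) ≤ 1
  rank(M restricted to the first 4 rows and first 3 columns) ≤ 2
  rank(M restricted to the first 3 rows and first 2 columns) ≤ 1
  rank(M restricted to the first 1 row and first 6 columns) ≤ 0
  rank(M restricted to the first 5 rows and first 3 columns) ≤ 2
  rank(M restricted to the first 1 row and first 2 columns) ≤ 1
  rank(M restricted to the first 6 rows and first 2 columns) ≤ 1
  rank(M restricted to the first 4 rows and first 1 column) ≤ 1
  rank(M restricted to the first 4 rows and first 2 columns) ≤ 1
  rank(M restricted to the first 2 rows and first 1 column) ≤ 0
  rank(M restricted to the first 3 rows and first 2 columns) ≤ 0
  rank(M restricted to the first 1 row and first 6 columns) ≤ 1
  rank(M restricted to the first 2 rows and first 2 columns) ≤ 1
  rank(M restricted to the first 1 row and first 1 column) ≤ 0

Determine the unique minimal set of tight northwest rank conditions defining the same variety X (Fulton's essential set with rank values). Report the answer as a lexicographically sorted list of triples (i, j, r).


Rank table r_w(7×7) implied by the 22 constraints:

  i=1: 0 | 0 | 0 | 0 | 0 | 0 | 1
  i=2: 0 | 0 | 1 | 1 | 1 | 1 | 2
  i=3: 0 | 0 | 1 | 1 | 2 | 2 | 3
  i=4: 1 | 1 | 2 | 2 | 3 | 3 | 4
  i=5: 1 | 1 | 2 | 3 | 4 | 4 | 5
  i=6: 1 | 1 | 2 | 3 | 4 | 5 | 6
  i=7: 1 | 2 | 3 | 4 | 5 | 6 | 7

second differences of R give the permutation w = (7, 3, 5, 1, 4, 6, 2).

D(w) has 13 cells with 4 SE-corners; essential set:

[(1, 6, 0), (3, 2, 0), (3, 4, 1), (6, 2, 1)]


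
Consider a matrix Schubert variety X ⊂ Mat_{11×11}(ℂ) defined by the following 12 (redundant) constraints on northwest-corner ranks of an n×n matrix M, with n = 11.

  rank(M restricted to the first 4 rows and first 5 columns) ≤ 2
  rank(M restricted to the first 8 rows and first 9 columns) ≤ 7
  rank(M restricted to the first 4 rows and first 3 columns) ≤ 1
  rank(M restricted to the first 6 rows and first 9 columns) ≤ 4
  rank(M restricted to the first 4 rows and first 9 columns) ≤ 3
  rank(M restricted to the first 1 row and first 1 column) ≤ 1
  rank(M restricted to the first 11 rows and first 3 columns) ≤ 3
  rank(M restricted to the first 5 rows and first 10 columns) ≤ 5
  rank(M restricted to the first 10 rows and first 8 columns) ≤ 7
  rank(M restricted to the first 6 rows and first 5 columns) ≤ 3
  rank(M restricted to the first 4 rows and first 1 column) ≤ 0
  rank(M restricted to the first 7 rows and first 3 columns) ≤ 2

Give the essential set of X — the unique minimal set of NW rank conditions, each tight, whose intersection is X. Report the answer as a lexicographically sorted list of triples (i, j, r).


The tightest implied rank at each (i,j), from the 12 conditions:

  R[1]: 0  1  1  1  1  1  1  1  1  1  1
  R[2]: 0  1  1  2  2  2  2  2  2  2  2
  R[3]: 0  1  1  2  2  3  3  3  3  3  3
  R[4]: 0  1  1  2  2  3  3  3  3  4  4
  R[5]: 1  2  2  3  3  4  4  4  4  5  5
  R[6]: 1  2  2  3  3  4  4  4  4  5  6
  R[7]: 1  2  2  3  4  5  5  5  5  6  7
  R[8]: 1  2  3  4  5  6  6  6  6  7  8
  R[9]: 1  2  3  4  5  6  7  7  7  8  9
  R[10]: 1  2  3  4  5  6  7  7  8  9  10
  R[11]: 1  2  3  4  5  6  7  8  9  10  11

reading off 1-entries of Δ²R: w = (2, 4, 6, 10, 1, 11, 5, 3, 7, 9, 8).

8 SE-corners of the 19-cell Rothe diagram give Ess(w):

[(4, 1, 0), (4, 3, 1), (4, 5, 2), (4, 9, 3), (6, 5, 3), (6, 9, 4), (7, 3, 2), (10, 8, 7)]


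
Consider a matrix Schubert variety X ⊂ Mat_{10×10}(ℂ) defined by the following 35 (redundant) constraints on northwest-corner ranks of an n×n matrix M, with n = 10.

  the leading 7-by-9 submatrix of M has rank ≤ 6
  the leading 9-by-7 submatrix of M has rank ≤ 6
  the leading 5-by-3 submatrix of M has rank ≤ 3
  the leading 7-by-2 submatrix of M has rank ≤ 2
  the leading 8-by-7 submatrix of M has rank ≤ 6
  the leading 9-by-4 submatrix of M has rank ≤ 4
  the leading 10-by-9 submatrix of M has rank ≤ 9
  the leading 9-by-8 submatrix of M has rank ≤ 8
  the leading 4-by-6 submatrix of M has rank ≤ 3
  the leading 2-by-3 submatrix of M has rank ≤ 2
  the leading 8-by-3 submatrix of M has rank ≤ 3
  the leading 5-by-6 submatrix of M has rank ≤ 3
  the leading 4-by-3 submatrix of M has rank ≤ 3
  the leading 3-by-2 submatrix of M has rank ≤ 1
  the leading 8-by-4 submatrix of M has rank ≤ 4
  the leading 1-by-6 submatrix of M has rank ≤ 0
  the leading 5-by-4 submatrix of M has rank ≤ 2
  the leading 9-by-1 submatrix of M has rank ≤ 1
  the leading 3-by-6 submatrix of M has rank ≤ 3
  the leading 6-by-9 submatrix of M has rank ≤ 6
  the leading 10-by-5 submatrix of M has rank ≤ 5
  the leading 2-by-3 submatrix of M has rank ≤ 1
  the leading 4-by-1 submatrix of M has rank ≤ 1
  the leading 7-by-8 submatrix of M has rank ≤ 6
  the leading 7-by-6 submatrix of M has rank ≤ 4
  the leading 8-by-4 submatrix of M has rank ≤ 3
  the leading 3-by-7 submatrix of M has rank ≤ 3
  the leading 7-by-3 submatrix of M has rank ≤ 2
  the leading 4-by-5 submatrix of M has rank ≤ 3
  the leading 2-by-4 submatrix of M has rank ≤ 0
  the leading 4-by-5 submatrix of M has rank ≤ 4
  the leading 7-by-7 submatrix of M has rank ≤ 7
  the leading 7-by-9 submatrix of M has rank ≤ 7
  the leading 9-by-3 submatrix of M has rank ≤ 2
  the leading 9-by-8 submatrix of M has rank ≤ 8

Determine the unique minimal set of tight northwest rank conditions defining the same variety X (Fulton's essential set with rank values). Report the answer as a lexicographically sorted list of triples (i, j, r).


The tightest implied rank at each (i,j), from the 35 conditions:

  0  0  0  0  0  0  1  1  1  1
  0  0  0  0  1  1  2  2  2  2
  1  1  1  1  2  2  3  3  3  3
  1  2  2  2  3  3  4  4  4  4
  1  2  2  2  3  3  4  5  5  5
  1  2  2  3  4  4  5  6  6  6
  1  2  2  3  4  4  5  6  6  7
  1  2  2  3  4  5  6  7  7  8
  1  2  2  3  4  5  6  7  8  9
  1  2  3  4  5  6  7  8  9  10

so w = (7, 5, 1, 2, 8, 4, 10, 6, 9, 3).

|D(w)|=19, |Ess(w)|=7:

[(1, 6, 0), (2, 4, 0), (5, 4, 2), (5, 6, 3), (7, 6, 4), (7, 9, 6), (9, 3, 2)]


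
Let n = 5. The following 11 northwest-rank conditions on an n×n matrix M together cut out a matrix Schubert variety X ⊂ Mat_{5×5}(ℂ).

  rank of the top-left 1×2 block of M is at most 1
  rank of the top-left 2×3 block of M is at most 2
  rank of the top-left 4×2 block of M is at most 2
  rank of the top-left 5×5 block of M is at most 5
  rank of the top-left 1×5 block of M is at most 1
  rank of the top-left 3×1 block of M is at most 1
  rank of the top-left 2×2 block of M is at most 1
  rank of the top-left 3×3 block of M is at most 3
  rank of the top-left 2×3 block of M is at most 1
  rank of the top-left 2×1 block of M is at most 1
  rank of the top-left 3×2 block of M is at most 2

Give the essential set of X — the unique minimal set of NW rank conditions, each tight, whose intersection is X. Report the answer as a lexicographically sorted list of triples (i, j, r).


Recovering R(i,j) via the rank-extension bound from the 11 conditions:

  row 1: 1 | 1 | 1 | 1 | 1
  row 2: 1 | 1 | 1 | 2 | 2
  row 3: 1 | 2 | 2 | 3 | 3
  row 4: 1 | 2 | 3 | 4 | 4
  row 5: 1 | 2 | 3 | 4 | 5

giving w = (1, 4, 2, 3, 5) via Δ²R.

ℓ(w)=2; the 1 essential cell (i,j,r):

[(2, 3, 1)]


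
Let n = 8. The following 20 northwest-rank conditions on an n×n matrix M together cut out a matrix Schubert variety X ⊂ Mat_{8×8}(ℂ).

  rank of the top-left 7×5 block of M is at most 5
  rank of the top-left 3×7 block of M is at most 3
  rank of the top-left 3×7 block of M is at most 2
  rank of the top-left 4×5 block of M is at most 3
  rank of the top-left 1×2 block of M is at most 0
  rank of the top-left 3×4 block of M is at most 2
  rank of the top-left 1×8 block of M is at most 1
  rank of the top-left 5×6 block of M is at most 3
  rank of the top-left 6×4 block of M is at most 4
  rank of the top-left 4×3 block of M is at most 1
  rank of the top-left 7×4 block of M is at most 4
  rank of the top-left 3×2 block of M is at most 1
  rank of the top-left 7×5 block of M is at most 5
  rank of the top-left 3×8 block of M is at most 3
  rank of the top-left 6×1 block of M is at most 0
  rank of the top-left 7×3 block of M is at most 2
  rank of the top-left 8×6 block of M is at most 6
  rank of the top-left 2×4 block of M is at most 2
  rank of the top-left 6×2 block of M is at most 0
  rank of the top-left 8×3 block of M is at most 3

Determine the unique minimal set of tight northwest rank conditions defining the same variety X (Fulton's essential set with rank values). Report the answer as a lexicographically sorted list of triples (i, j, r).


Computing R[i][j] = min implied NW-rank bound (n=8, 20 conditions):

  i=1: 0 | 0 | 1 | 1 | 1 | 1 | 1 | 1
  i=2: 0 | 0 | 1 | 2 | 2 | 2 | 2 | 2
  i=3: 0 | 0 | 1 | 2 | 2 | 2 | 2 | 3
  i=4: 0 | 0 | 1 | 2 | 3 | 3 | 3 | 4
  i=5: 0 | 0 | 1 | 2 | 3 | 3 | 4 | 5
  i=6: 0 | 0 | 1 | 2 | 3 | 4 | 5 | 6
  i=7: 1 | 1 | 2 | 3 | 4 | 5 | 6 | 7
  i=8: 1 | 2 | 3 | 4 | 5 | 6 | 7 | 8

giving w = (3, 4, 8, 5, 7, 6, 1, 2) via Δ²R.

ℓ(w)=16; the 3 essential cells (i,j,r):

[(3, 7, 2), (5, 6, 3), (6, 2, 0)]


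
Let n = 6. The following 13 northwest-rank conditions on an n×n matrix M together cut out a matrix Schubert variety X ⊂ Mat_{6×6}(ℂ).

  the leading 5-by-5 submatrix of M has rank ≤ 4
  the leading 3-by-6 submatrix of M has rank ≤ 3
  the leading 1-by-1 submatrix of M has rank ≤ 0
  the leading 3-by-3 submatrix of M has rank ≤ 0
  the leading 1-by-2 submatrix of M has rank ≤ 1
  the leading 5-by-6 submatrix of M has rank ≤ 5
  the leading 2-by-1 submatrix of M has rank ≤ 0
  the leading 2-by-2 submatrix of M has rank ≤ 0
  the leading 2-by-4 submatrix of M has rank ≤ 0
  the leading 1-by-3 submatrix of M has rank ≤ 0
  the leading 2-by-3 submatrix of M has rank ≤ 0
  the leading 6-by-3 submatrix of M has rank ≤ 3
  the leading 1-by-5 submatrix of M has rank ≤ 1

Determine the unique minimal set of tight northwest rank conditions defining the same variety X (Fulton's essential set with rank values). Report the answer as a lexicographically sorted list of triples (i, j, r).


Rank table r_w(6×6) implied by the 13 constraints:

  row 1: 0 | 0 | 0 | 0 | 1 | 1
  row 2: 0 | 0 | 0 | 0 | 1 | 2
  row 3: 0 | 0 | 0 | 1 | 2 | 3
  row 4: 1 | 1 | 1 | 2 | 3 | 4
  row 5: 1 | 2 | 2 | 3 | 4 | 5
  row 6: 1 | 2 | 3 | 4 | 5 | 6

hence w(1..6) = (5, 6, 4, 1, 2, 3).

ℓ(w)=11; the 2 essential cells (i,j,r):

[(2, 4, 0), (3, 3, 0)]


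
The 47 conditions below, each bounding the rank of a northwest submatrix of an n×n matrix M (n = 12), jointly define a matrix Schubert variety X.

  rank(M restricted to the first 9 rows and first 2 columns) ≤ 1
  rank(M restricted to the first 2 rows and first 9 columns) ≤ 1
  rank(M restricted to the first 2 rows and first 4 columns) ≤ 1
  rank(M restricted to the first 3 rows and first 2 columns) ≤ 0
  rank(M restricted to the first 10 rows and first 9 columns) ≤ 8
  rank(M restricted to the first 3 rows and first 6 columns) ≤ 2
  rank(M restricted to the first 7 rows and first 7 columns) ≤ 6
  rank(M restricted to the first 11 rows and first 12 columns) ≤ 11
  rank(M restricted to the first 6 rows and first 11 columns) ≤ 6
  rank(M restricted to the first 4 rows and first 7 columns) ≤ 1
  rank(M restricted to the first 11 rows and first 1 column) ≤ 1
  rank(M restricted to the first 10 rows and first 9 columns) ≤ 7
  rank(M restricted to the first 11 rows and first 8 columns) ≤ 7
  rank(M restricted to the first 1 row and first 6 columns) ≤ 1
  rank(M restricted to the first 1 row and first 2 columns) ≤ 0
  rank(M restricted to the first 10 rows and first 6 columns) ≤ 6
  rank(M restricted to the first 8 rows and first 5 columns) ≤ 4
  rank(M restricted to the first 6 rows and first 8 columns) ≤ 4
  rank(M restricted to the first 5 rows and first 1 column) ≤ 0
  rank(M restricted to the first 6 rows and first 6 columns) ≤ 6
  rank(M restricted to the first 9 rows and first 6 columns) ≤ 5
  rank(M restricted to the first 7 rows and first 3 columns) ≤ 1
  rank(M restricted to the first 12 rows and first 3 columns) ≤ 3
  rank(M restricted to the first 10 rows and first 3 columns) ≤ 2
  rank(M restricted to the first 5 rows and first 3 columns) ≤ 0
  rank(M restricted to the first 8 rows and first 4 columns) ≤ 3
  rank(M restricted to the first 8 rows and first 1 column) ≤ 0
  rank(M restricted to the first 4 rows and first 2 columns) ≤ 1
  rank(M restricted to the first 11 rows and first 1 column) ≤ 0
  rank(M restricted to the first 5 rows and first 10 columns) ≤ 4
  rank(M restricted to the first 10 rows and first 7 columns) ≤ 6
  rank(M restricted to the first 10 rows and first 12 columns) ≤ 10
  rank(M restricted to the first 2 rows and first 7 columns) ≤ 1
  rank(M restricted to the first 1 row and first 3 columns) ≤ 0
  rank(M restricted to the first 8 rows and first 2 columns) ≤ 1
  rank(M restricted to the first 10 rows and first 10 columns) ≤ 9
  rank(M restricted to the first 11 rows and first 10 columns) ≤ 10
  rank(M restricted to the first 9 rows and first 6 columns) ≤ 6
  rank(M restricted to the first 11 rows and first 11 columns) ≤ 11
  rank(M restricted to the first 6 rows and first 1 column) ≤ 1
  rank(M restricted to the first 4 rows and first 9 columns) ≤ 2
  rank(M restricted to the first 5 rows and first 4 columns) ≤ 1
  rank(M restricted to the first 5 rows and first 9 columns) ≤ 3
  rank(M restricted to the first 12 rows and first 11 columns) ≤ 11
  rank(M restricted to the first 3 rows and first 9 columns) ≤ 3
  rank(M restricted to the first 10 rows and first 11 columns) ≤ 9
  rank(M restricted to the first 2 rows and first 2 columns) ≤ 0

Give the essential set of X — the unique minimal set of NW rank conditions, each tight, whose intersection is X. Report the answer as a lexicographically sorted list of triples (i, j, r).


The tightest implied rank at each (i,j), from the 47 conditions:

  R[1]: 0  0  0  1  1  1  1  1  1  1  1  1
  R[2]: 0  0  0  1  1  1  1  1  1  2  2  2
  R[3]: 0  0  0  1  1  1  1  2  2  3  3  3
  R[4]: 0  0  0  1  1  1  1  2  2  3  4  4
  R[5]: 0  0  0  1  2  2  2  3  3  4  5  5
  R[6]: 0  1  1  2  3  3  3  4  4  5  6  6
  R[7]: 0  1  1  2  3  4  4  5  5  6  7  7
  R[8]: 0  1  2  3  4  5  5  6  6  7  8  8
  R[9]: 0  1  2  3  4  5  6  7  7  8  9  9
  R[10]: 0  1  2  3  4  5  6  7  7  8  9  10
  R[11]: 0  1  2  3  4  5  6  7  8  9  10  11
  R[12]: 1  2  3  4  5  6  7  8  9  10  11  12

so w = (4, 10, 8, 11, 5, 2, 6, 3, 7, 12, 9, 1).

Fulton essential set (7 of the 35 Rothe cells):

[(2, 9, 1), (4, 7, 1), (4, 9, 2), (5, 3, 0), (7, 3, 1), (10, 9, 7), (11, 1, 0)]


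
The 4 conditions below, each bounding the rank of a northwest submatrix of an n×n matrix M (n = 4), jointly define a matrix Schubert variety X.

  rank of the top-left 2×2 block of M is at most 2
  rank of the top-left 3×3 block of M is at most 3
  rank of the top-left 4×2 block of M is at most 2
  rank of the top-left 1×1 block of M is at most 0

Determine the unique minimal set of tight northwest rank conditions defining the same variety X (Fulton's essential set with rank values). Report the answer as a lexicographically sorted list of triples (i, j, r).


Propagating the 4 rank bounds to every northwest block:

  R[1]: 0  1  1  1
  R[2]: 1  2  2  2
  R[3]: 1  2  3  3
  R[4]: 1  2  3  4

second differences of R give the permutation w = (2, 1, 3, 4).

Fulton essential set (the sole Rothe cell):

[(1, 1, 0)]


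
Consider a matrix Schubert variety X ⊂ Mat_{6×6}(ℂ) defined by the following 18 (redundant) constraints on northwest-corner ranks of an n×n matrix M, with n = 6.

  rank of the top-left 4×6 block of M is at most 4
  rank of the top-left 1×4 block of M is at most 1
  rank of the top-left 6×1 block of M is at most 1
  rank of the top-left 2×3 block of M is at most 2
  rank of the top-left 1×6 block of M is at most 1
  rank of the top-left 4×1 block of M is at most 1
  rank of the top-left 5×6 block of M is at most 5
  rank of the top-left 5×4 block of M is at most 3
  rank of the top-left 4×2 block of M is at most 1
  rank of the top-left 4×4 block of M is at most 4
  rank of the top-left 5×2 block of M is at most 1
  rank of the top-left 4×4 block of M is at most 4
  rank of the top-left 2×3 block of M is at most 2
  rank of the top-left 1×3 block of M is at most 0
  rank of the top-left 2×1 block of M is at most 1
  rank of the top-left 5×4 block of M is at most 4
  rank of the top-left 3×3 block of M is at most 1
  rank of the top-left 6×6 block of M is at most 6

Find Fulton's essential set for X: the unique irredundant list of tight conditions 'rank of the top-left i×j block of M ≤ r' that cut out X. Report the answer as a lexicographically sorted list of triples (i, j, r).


Rank table r_w(6×6) implied by the 18 constraints:

  row 1: 0 0 0 1 1 1
  row 2: 1 1 1 2 2 2
  row 3: 1 1 1 2 3 3
  row 4: 1 1 2 3 4 4
  row 5: 1 1 2 3 4 5
  row 6: 1 2 3 4 5 6

giving w = (4, 1, 5, 3, 6, 2) via Δ²R.

Fulton essential set (3 of the 7 Rothe cells):

[(1, 3, 0), (3, 3, 1), (5, 2, 1)]


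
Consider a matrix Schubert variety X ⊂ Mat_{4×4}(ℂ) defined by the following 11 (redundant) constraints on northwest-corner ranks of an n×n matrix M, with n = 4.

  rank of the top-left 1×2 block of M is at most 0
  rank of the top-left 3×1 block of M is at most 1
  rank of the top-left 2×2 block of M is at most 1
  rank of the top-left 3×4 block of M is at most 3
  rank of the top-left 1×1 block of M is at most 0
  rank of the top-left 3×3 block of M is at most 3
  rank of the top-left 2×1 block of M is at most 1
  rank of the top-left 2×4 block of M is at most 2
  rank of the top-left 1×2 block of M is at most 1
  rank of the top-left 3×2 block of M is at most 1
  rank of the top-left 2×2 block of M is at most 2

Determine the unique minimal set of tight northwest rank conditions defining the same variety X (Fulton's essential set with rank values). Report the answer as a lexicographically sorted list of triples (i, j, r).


Recovering R(i,j) via the rank-extension bound from the 11 conditions:

  row 1: 0, 0, 1, 1
  row 2: 1, 1, 2, 2
  row 3: 1, 1, 2, 3
  row 4: 1, 2, 3, 4

the unique w with this rank table is (3, 1, 4, 2).

ℓ(w)=3; the 2 essential cells (i,j,r):

[(1, 2, 0), (3, 2, 1)]


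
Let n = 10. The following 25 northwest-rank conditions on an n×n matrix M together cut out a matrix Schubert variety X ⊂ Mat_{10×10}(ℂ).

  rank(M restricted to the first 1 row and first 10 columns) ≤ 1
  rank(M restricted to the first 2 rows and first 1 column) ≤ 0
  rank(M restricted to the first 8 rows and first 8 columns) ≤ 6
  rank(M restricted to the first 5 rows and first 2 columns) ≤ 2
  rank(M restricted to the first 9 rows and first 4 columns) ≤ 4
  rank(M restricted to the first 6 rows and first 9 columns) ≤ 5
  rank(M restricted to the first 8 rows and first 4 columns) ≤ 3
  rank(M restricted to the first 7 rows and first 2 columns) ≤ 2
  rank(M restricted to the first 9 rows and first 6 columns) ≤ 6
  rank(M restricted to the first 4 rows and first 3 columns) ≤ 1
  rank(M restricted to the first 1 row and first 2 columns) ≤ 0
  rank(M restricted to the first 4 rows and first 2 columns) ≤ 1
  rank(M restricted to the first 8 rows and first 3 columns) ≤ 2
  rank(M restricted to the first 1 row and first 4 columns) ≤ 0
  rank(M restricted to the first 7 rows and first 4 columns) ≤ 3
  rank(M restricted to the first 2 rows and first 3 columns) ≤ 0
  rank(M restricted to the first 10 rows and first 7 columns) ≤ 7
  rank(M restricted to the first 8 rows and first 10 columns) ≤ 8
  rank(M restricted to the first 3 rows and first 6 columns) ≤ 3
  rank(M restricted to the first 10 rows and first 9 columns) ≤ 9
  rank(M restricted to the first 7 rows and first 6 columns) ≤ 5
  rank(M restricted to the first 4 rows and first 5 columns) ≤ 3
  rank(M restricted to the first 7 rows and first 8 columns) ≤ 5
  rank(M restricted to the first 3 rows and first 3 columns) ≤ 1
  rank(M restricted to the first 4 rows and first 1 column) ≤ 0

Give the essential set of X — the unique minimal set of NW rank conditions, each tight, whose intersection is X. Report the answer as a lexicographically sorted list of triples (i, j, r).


Recovering R(i,j) via the rank-extension bound from the 25 conditions:

  R[1]: 0, 0, 0, 0, 1, 1, 1, 1, 1, 1
  R[2]: 0, 0, 0, 1, 2, 2, 2, 2, 2, 2
  R[3]: 0, 1, 1, 2, 3, 3, 3, 3, 3, 3
  R[4]: 0, 1, 1, 2, 3, 4, 4, 4, 4, 4
  R[5]: 1, 2, 2, 3, 4, 5, 5, 5, 5, 5
  R[6]: 1, 2, 2, 3, 4, 5, 5, 5, 5, 6
  R[7]: 1, 2, 2, 3, 4, 5, 5, 5, 6, 7
  R[8]: 1, 2, 2, 3, 4, 5, 6, 6, 7, 8
  R[9]: 1, 2, 3, 4, 5, 6, 7, 7, 8, 9
  R[10]: 1, 2, 3, 4, 5, 6, 7, 8, 9, 10

reading off 1-entries of Δ²R: w = (5, 4, 2, 6, 1, 10, 9, 7, 3, 8).

Fulton essential set (7 of the 18 Rothe cells):

[(1, 4, 0), (2, 3, 0), (4, 1, 0), (4, 3, 1), (6, 9, 5), (7, 8, 5), (8, 3, 2)]
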